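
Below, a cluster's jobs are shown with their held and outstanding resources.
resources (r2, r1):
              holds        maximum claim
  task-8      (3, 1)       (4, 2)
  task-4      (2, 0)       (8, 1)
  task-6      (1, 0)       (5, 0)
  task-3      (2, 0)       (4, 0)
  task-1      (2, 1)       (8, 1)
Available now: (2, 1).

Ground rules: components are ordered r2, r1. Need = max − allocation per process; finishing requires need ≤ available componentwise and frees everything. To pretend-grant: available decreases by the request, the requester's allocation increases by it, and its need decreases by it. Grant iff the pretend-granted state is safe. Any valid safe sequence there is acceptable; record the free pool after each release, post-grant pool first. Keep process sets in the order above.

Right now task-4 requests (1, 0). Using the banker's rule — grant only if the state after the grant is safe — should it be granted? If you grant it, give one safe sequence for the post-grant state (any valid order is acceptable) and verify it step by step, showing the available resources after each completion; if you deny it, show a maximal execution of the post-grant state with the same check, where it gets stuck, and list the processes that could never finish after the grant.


GRANT — the state after the grant stays safe, e.g. via task-8, task-6, task-3, task-4, task-1.
Key observation: the transfer keeps a workable pool ((1, 1)); task-8 starts the safe sequence.
Verifying the post-grant state step by step:
  pool = (1, 1)
  task-8 needs (1, 1) <= (1, 1) -> finishes; pool += (3, 1) = (4, 2)
  task-6 needs (4, 0) <= (4, 2) -> finishes; pool += (1, 0) = (5, 2)
  task-3 needs (2, 0) <= (5, 2) -> finishes; pool += (2, 0) = (7, 2)
  task-4 needs (5, 1) <= (7, 2) -> finishes; pool += (3, 0) = (10, 2)
  task-1 needs (6, 0) <= (10, 2) -> finishes; pool += (2, 1) = (12, 3)


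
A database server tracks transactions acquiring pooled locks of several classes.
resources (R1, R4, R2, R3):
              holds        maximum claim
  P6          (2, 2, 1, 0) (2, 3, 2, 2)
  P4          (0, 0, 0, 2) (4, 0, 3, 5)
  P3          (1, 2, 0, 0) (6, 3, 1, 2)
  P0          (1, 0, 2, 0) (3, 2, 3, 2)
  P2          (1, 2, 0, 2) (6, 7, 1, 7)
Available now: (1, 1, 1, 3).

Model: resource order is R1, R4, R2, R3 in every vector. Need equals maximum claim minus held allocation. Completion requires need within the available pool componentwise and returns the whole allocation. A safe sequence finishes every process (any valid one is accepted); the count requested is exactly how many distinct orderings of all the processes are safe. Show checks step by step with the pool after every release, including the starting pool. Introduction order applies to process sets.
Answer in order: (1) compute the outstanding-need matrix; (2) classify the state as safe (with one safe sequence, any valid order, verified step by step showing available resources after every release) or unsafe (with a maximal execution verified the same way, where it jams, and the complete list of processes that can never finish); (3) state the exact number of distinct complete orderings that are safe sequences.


(1) Remaining need (order R1, R4, R2, R3):
  P6: (0, 1, 1, 2)
  P4: (4, 0, 3, 3)
  P3: (5, 1, 1, 2)
  P0: (2, 2, 1, 2)
  P2: (5, 5, 1, 5)
(2) UNSAFE — no complete ordering exists.
Key observation: no order helps: past P6, P0, P4, the free pool tops out at (4, 3, 4, 5), below what each blocked process needs in R1.
The run P6, P0, P4 cannot be extended any further. Check, step by step:
  pool = (1, 1, 1, 3)
  run P6 (needs (0, 1, 1, 2), free (1, 1, 1, 3)); after release of (2, 2, 1, 0) the pool is (3, 3, 2, 3)
  run P0 (needs (2, 2, 1, 2), free (3, 3, 2, 3)); after release of (1, 0, 2, 0) the pool is (4, 3, 4, 3)
  run P4 (needs (4, 0, 3, 3), free (4, 3, 4, 3)); after release of (0, 0, 0, 2) the pool is (4, 3, 4, 5)
  P3 cannot run: need (5, 1, 1, 2) vs free (4, 3, 4, 5) (insufficient R1)
  P2 cannot run: need (5, 5, 1, 5) vs free (4, 3, 4, 5) (insufficient R1 and R4)
Permanently blocked: P3 and P2.
(3) Precisely 0 of the possible complete orderings are safe sequences.


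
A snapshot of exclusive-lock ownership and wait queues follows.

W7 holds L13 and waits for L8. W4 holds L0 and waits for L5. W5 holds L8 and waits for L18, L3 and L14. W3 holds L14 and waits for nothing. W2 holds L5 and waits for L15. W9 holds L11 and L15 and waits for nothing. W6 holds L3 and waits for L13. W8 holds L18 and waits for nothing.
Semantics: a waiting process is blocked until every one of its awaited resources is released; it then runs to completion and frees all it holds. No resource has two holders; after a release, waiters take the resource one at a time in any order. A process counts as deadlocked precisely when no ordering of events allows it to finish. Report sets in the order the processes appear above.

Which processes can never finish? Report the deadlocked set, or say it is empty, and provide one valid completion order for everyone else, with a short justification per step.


The deadlocked set is W7, W5 and W6.
Key observation: along W7 -> W5 -> W6 -> W7, each member waits on what the next one holds — a deadlock; no other process is dragged down with it.
One completion order for the rest: W9, W2, W4, W8, W3.
Walking it through:
  run W9 (it waits on nothing); releases L11 and L15
  run W2 (all its waits — L15 — are resolved); releases L5
  run W4 (all its waits — L5 — are resolved); releases L0
  run W8 (it waits on nothing); releases L18
  run W3 (it waits on nothing); releases L14


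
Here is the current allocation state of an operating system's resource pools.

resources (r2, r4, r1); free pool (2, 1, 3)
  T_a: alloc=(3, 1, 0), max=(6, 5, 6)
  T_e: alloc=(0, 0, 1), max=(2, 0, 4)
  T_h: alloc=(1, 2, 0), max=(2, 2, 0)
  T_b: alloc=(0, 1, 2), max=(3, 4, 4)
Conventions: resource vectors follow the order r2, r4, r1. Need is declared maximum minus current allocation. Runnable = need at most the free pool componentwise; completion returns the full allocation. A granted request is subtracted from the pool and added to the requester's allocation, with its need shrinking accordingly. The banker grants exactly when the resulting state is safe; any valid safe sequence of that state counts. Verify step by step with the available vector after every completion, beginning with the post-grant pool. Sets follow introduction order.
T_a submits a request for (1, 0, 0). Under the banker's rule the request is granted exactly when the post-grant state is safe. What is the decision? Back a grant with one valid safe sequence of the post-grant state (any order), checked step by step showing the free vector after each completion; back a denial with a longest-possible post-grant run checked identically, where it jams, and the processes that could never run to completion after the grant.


DENY: after the grant no complete ordering would exist.
Key observation: after T_h, T_e the pool peaks at (2, 3, 4), and each blocked process is short somewhere: T_a on r4, r1; T_b on r2.
After a pretend grant, a maximal execution: T_h, T_e — then nothing else fits. Check, step by step:
  pool = (1, 1, 3)
  T_h: need (1, 0, 0) fits (1, 1, 3); releases (1, 2, 0), pool now (2, 3, 3)
  T_e: need (2, 0, 3) fits (2, 3, 3); releases (0, 0, 1), pool now (2, 3, 4)
  blocked: T_a wants (2, 4, 6), pool (2, 3, 4) — not enough r4 and r1
  blocked: T_b wants (3, 3, 2), pool (2, 3, 4) — not enough r2
Processes that could never finish after the grant: T_a and T_b.


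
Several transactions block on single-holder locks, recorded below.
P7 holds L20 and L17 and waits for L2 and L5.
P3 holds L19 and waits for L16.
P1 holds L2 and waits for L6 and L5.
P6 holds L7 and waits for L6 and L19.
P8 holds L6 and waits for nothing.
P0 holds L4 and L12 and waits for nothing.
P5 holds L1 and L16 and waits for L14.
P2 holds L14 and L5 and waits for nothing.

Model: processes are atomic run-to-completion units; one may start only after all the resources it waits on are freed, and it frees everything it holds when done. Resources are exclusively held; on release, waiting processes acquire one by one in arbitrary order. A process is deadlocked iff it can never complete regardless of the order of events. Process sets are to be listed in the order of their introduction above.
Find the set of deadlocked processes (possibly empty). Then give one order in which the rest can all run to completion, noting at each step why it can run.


No process is deadlocked.
Key observation: the wait graph is acyclic; completion cascades from the unblocked processes through everyone else.
The rest can finish in the order P2, P5, P8, P3, P6, P0, P1, P7.
Check, step by step:
  run P2 (it waits on nothing); releases L14 and L5
  P5: everything it awaited (L14) is free; runs, freeing L1 and L16
  run P8 (it waits on nothing); releases L6
  P3: everything it awaited (L16) is free; runs, freeing L19
  P6: everything it awaited (L6 and L19) is free; runs, freeing L7
  run P0 (it waits on nothing); releases L4 and L12
  P1: everything it awaited (L6 and L5) is free; runs, freeing L2
  P7: everything it awaited (L2 and L5) is free; runs, freeing L20 and L17


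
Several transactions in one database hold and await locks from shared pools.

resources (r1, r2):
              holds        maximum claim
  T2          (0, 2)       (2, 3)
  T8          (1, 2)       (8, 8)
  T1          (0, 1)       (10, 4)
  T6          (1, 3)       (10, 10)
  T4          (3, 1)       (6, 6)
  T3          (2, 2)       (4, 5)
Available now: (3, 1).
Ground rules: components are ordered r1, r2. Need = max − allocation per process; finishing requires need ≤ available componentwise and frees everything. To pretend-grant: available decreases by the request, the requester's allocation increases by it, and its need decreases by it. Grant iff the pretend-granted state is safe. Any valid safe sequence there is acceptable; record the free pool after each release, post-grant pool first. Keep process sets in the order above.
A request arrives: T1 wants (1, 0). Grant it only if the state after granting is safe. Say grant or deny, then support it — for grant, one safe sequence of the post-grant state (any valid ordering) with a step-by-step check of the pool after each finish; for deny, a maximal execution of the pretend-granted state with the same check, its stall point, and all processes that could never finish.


DENY: after the grant no complete ordering would exist.
Key observation: even finishing T2, T3, T4, T8 leaves just (8, 8) free — too little r1 for any of the remaining processes.
Pretend the grant happened; the run T2, T3, T4, T8 goes as far as possible. Verifying each step:
  pool = (2, 1)
  run T2 (needs (2, 1), free (2, 1)); after release of (0, 2) the pool is (2, 3)
  run T3 (needs (2, 3), free (2, 3)); after release of (2, 2) the pool is (4, 5)
  run T4 (needs (3, 5), free (4, 5)); after release of (3, 1) the pool is (7, 6)
  run T8 (needs (7, 6), free (7, 6)); after release of (1, 2) the pool is (8, 8)
  T1 still needs (9, 3) but only (8, 8) is free — short on r1
  T6 still needs (9, 7) but only (8, 8) is free — short on r1
Processes that could never finish after the grant: T1 and T6.


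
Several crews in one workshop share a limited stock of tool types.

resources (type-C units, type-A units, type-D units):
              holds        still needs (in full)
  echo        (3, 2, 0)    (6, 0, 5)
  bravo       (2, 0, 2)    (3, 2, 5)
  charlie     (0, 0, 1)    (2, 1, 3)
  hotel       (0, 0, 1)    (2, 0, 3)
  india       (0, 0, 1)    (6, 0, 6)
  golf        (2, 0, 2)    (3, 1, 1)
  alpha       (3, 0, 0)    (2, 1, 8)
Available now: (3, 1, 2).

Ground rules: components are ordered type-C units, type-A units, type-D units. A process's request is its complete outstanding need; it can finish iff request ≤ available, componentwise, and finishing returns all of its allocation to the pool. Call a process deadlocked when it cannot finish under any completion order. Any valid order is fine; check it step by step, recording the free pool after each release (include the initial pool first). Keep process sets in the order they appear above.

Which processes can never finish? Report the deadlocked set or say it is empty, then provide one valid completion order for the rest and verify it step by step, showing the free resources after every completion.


The deadlocked set is echo, bravo, india and alpha.
Key observation: after golf, hotel, charlie the pool peaks at (5, 1, 6), and each blocked process is short somewhere: echo on type-C units; bravo on type-A units; india on type-C units; alpha on type-D units.
The rest can finish in the order golf, hotel, charlie. Check, step by step:
  pool = (3, 1, 2)
  golf needs (3, 1, 1) <= (3, 1, 2) -> finishes; pool += (2, 0, 2) = (5, 1, 4)
  hotel needs (2, 0, 3) <= (5, 1, 4) -> finishes; pool += (0, 0, 1) = (5, 1, 5)
  charlie needs (2, 1, 3) <= (5, 1, 5) -> finishes; pool += (0, 0, 1) = (5, 1, 6)
The blocked processes can never fit:
  blocked: echo wants (6, 0, 5), pool (5, 1, 6) — not enough type-C units
  blocked: bravo wants (3, 2, 5), pool (5, 1, 6) — not enough type-A units
  blocked: india wants (6, 0, 6), pool (5, 1, 6) — not enough type-C units
  blocked: alpha wants (2, 1, 8), pool (5, 1, 6) — not enough type-D units


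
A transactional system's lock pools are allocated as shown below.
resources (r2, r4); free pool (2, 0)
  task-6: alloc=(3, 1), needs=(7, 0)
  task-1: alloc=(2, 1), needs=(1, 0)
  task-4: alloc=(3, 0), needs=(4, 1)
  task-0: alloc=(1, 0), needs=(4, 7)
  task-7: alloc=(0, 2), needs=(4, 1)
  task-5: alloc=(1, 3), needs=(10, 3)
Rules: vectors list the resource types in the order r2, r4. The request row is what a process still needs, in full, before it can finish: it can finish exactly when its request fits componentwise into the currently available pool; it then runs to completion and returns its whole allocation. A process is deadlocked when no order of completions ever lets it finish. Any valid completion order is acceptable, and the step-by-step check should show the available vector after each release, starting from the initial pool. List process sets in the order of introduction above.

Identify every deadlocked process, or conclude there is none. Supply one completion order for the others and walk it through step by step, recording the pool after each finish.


The deadlocked set is empty.
Key observation: task-1 leads a chain of completions in which each release enables another process.
A valid finishing order for the others: task-1, task-4, task-6, task-7, task-5, task-0. Walking it through:
  pool = (2, 0)
  task-1: need (1, 0) fits (2, 0); releases (2, 1), pool now (4, 1)
  task-4: need (4, 1) fits (4, 1); releases (3, 0), pool now (7, 1)
  task-6: need (7, 0) fits (7, 1); releases (3, 1), pool now (10, 2)
  task-7: need (4, 1) fits (10, 2); releases (0, 2), pool now (10, 4)
  task-5: need (10, 3) fits (10, 4); releases (1, 3), pool now (11, 7)
  task-0: need (4, 7) fits (11, 7); releases (1, 0), pool now (12, 7)


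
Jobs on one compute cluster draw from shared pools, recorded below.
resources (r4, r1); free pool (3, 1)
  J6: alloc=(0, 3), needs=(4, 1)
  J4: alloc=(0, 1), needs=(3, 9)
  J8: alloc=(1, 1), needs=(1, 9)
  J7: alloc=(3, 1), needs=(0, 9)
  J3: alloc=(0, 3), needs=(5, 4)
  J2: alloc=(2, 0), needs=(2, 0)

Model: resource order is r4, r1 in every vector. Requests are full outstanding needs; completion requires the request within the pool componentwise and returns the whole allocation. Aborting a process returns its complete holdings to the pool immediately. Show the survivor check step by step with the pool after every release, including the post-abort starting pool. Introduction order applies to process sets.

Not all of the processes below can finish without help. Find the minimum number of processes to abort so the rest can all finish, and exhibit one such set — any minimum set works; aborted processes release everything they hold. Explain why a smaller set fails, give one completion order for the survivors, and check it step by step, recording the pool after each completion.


Minimum abort set: J4 and J8.
Key observation: J7 had no path to completion before; after the abort of J4 and J8 ((1, 2) returned), step 4 is where it fits.
No one abort is enough; case by case: J6 alone leaves J4 blocked (short on r1); J4 alone leaves J8 blocked (short on r1); J8 alone leaves J4 blocked (short on r1); J7 alone leaves J4 blocked (short on r1); J3 alone leaves J4 blocked (short on r1); J2 alone leaves J4 blocked (short on r1).
Survivors finish in the order: J2, J6, J3, J7. Step-by-step check (pool after the aborts first):
  pool = (4, 3)
  J2 needs (2, 0) <= (4, 3) -> finishes; pool += (2, 0) = (6, 3)
  J6 needs (4, 1) <= (6, 3) -> finishes; pool += (0, 3) = (6, 6)
  J3 needs (5, 4) <= (6, 6) -> finishes; pool += (0, 3) = (6, 9)
  J7 needs (0, 9) <= (6, 9) -> finishes; pool += (3, 1) = (9, 10)


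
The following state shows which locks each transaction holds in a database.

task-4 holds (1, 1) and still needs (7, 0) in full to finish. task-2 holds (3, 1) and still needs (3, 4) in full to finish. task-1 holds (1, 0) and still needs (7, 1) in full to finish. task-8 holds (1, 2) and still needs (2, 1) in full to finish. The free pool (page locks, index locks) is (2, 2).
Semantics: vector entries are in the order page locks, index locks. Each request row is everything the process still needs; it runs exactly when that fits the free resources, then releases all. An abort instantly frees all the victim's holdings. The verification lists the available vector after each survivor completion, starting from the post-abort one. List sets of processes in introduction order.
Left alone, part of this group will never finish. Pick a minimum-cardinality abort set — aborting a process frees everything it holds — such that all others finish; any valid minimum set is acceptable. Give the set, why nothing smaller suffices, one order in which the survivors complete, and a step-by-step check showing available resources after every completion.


Minimum abort set: task-1.
Key observation: the returned (1, 0) from task-1 is what brings task-4 — unrunnable before, under any order — into play at step 3.
Why nothing smaller works: aborting no one leaves the state deadlocked as given.
Survivors finish in the order: task-8, task-2, task-4. Step-by-step check (pool after the aborts first):
  pool = (3, 2)
  run task-8 (needs (2, 1), free (3, 2)); after release of (1, 2) the pool is (4, 4)
  run task-2 (needs (3, 4), free (4, 4)); after release of (3, 1) the pool is (7, 5)
  run task-4 (needs (7, 0), free (7, 5)); after release of (1, 1) the pool is (8, 6)


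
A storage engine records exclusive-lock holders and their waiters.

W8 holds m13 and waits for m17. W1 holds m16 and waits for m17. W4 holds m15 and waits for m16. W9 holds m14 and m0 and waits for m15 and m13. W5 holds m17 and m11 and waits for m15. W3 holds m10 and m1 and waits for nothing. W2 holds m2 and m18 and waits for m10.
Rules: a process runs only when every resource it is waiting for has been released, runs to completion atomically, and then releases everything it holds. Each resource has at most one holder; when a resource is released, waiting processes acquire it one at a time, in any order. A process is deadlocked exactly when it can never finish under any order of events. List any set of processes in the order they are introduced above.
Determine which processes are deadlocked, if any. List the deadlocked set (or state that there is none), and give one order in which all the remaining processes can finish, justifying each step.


Deadlocked: W8, W1, W4, W9 and W5.
Key observation: the wait chain closes on itself along W5 -> W4 -> W1 -> W5; W8 and W9 wait into the deadlock from upstream.
A valid finishing order for the others: W3, W2.
Verifying each step:
  W3: no waits; runs immediately, freeing m10 and m1
  run W2 (all its waits — m10 — are resolved); releases m2 and m18


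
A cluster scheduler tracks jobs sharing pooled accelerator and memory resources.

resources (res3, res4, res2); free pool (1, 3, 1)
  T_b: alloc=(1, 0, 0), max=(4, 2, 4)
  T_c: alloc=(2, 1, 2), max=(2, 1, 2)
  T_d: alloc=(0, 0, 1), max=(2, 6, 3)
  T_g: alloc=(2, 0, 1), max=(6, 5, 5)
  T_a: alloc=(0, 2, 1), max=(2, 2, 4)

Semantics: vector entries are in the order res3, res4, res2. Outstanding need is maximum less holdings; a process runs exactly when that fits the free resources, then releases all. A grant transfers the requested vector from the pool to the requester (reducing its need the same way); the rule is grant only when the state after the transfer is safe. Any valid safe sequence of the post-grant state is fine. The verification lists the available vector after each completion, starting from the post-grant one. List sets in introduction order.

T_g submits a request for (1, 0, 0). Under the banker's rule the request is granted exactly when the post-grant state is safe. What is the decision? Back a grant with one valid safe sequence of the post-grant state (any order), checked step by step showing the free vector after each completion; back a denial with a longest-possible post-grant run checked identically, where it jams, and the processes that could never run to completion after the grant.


DENY: after the grant no complete ordering would exist.
Key observation: T_c, T_a, T_d can finish, but then (2, 6, 5) is all there is, and the blocked group's res3 demands exceed it.
After a pretend grant, a maximal execution: T_c, T_a, T_d — then nothing else fits. Walking it through:
  pool = (0, 3, 1)
  run T_c (needs (0, 0, 0), free (0, 3, 1)); after release of (2, 1, 2) the pool is (2, 4, 3)
  run T_a (needs (2, 0, 3), free (2, 4, 3)); after release of (0, 2, 1) the pool is (2, 6, 4)
  run T_d (needs (2, 6, 2), free (2, 6, 4)); after release of (0, 0, 1) the pool is (2, 6, 5)
  T_b still needs (3, 2, 4) but only (2, 6, 5) is free — short on res3
  T_g still needs (3, 5, 4) but only (2, 6, 5) is free — short on res3
Had the request been granted, T_b and T_g could never finish.


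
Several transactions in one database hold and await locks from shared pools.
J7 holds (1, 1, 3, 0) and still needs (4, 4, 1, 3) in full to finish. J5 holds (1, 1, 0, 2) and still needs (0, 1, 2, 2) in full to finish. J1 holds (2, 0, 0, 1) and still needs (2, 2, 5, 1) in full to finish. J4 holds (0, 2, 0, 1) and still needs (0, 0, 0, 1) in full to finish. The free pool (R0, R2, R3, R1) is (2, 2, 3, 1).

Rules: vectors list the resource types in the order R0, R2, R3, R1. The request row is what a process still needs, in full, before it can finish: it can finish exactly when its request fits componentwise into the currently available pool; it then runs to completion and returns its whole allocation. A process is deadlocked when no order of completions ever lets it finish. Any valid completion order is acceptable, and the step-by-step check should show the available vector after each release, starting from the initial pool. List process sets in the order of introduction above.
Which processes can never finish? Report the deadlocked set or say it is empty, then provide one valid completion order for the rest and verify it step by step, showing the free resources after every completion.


Deadlocked set: J7 and J1.
Key observation: after J4, J5 the pool peaks at (3, 5, 3, 4), and each blocked process is short somewhere: J7 on R0; J1 on R3.
One completion order for the rest: J4, J5. Check, step by step:
  pool = (2, 2, 3, 1)
  J4: need (0, 0, 0, 1) fits (2, 2, 3, 1); releases (0, 2, 0, 1), pool now (2, 4, 3, 2)
  J5: need (0, 1, 2, 2) fits (2, 4, 3, 2); releases (1, 1, 0, 2), pool now (3, 5, 3, 4)
The stuck group stays short no matter what:
  J7 still needs (4, 4, 1, 3) but only (3, 5, 3, 4) is free — short on R0
  J1 still needs (2, 2, 5, 1) but only (3, 5, 3, 4) is free — short on R3


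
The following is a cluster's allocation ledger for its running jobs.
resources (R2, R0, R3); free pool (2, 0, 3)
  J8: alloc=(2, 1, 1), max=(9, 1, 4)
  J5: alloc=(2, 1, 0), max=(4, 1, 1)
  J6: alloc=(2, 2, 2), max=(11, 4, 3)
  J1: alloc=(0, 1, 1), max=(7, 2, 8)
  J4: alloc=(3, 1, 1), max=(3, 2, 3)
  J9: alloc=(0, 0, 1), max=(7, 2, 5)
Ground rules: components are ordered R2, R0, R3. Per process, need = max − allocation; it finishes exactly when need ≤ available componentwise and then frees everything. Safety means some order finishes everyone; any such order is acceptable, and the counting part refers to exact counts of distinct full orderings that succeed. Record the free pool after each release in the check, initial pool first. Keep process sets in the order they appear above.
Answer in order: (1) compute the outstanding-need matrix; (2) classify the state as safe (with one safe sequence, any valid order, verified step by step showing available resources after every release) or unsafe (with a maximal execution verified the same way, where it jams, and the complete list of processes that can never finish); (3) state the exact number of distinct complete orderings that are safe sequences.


(1) Outstanding need per process (order R2, R0, R3):
  J8: (7, 0, 3)
  J5: (2, 0, 1)
  J6: (9, 2, 1)
  J1: (7, 1, 7)
  J4: (0, 1, 2)
  J9: (7, 2, 4)
(2) SAFE. One safe sequence: J5, J4, J8, J9, J6, J1.
Key observation: J5 is the earliest step where a requested resource binds exactly: need (2, 0, 1), pool (2, 0, 3) at its turn.
Verifying each step:
  pool = (2, 0, 3)
  J5 needs (2, 0, 1) <= (2, 0, 3) -> finishes; pool += (2, 1, 0) = (4, 1, 3)
  J4 needs (0, 1, 2) <= (4, 1, 3) -> finishes; pool += (3, 1, 1) = (7, 2, 4)
  J8 needs (7, 0, 3) <= (7, 2, 4) -> finishes; pool += (2, 1, 1) = (9, 3, 5)
  J9 needs (7, 2, 4) <= (9, 3, 5) -> finishes; pool += (0, 0, 1) = (9, 3, 6)
  J6 needs (9, 2, 1) <= (9, 3, 6) -> finishes; pool += (2, 2, 2) = (11, 5, 8)
  J1 needs (7, 1, 7) <= (11, 5, 8) -> finishes; pool += (0, 1, 1) = (11, 6, 9)
(3) Precisely 4 of the possible complete orderings are safe sequences.


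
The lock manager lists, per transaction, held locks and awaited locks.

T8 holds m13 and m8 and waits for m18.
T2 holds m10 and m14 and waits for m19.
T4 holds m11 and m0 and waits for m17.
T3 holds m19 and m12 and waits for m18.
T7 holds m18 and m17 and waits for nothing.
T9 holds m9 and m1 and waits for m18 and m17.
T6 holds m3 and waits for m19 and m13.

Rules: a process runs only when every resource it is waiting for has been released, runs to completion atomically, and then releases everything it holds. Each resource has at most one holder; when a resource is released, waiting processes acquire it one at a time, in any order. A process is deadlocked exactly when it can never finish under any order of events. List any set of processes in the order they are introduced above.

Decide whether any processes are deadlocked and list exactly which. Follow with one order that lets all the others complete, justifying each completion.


No process is deadlocked.
Key observation: although several processes wait, no cycle exists — each chain bottoms out at a free runner.
One completion order for the rest: T7, T3, T2, T8, T6, T9, T4.
Verifying each step:
  run T7 (it waits on nothing); releases m18 and m17
  T3 waits on m18 — all released -> runs and releases m19 and m12
  T2 waits on m19 — all released -> runs and releases m10 and m14
  T8 waits on m18 — all released -> runs and releases m13 and m8
  T6 waits on m19 and m13 — all released -> runs and releases m3
  T9 waits on m18 and m17 — all released -> runs and releases m9 and m1
  T4 waits on m17 — all released -> runs and releases m11 and m0


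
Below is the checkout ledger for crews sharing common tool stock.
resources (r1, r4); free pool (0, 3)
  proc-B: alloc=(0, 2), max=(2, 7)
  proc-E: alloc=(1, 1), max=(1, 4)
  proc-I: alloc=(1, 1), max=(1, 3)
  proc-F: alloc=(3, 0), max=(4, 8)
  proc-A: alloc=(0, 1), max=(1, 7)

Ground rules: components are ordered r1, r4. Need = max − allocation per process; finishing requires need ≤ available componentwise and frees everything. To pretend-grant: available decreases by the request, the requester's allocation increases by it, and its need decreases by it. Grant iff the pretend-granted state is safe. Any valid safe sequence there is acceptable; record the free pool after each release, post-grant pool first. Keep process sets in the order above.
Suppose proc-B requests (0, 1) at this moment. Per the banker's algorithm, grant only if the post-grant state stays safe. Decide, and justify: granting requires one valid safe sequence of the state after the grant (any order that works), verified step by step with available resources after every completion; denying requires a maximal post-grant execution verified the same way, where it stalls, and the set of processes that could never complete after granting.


GRANT: granting preserves safety; a valid post-grant sequence is proc-I, proc-E, proc-B, proc-A, proc-F.
Key observation: post-grant, (0, 2) remains, and an order beginning with proc-I completes everyone.
Check on the post-grant state, step by step:
  pool = (0, 2)
  proc-I needs (0, 2) <= (0, 2) -> finishes; pool += (1, 1) = (1, 3)
  proc-E needs (0, 3) <= (1, 3) -> finishes; pool += (1, 1) = (2, 4)
  proc-B needs (2, 4) <= (2, 4) -> finishes; pool += (0, 3) = (2, 7)
  proc-A needs (1, 6) <= (2, 7) -> finishes; pool += (0, 1) = (2, 8)
  proc-F needs (1, 8) <= (2, 8) -> finishes; pool += (3, 0) = (5, 8)


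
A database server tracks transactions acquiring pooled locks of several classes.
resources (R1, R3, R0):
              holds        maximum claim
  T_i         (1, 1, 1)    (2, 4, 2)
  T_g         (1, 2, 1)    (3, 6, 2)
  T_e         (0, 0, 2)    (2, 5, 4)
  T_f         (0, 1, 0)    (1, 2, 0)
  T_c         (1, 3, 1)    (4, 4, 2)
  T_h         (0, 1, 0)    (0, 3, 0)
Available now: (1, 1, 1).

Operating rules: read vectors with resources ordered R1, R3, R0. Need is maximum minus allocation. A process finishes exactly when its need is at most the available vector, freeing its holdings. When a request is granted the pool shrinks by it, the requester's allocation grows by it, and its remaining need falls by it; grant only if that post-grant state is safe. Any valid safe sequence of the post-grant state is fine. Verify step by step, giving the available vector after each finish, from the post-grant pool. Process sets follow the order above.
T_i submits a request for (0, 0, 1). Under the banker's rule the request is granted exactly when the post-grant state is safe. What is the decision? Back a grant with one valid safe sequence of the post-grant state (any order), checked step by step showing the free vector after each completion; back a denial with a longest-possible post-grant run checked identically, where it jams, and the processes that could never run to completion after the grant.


GRANT. The post-grant state is safe; one safe sequence: T_f, T_h, T_i, T_g, T_e, T_c.
Key observation: the grant leaves (1, 1, 0) free — enough for T_f, whose release restarts the cascade.
Verifying the post-grant state step by step:
  pool = (1, 1, 0)
  run T_f (needs (1, 1, 0), free (1, 1, 0)); after release of (0, 1, 0) the pool is (1, 2, 0)
  run T_h (needs (0, 2, 0), free (1, 2, 0)); after release of (0, 1, 0) the pool is (1, 3, 0)
  run T_i (needs (1, 3, 0), free (1, 3, 0)); after release of (1, 1, 2) the pool is (2, 4, 2)
  run T_g (needs (2, 4, 1), free (2, 4, 2)); after release of (1, 2, 1) the pool is (3, 6, 3)
  run T_e (needs (2, 5, 2), free (3, 6, 3)); after release of (0, 0, 2) the pool is (3, 6, 5)
  run T_c (needs (3, 1, 1), free (3, 6, 5)); after release of (1, 3, 1) the pool is (4, 9, 6)


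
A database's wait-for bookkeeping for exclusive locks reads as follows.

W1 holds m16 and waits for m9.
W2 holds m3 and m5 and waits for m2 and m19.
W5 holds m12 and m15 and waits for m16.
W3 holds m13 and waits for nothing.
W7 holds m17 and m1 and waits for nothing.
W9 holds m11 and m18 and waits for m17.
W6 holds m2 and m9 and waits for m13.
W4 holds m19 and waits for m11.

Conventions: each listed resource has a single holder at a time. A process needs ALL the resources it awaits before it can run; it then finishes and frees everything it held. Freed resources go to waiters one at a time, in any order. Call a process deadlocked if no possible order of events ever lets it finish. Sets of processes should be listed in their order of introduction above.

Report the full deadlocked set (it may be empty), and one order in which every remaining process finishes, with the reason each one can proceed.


No process is deadlocked.
Key observation: the wait relation is loop-free; peeling off processes with no waits unwinds the whole state.
The rest can finish in the order W7, W3, W9, W4, W6, W1, W5, W2.
Walking it through:
  W7: no waits; runs immediately, freeing m17 and m1
  W3: no waits; runs immediately, freeing m13
  run W9 (all its waits — m17 — are resolved); releases m11 and m18
  run W4 (all its waits — m11 — are resolved); releases m19
  run W6 (all its waits — m13 — are resolved); releases m2 and m9
  run W1 (all its waits — m9 — are resolved); releases m16
  run W5 (all its waits — m16 — are resolved); releases m12 and m15
  run W2 (all its waits — m2 and m19 — are resolved); releases m3 and m5


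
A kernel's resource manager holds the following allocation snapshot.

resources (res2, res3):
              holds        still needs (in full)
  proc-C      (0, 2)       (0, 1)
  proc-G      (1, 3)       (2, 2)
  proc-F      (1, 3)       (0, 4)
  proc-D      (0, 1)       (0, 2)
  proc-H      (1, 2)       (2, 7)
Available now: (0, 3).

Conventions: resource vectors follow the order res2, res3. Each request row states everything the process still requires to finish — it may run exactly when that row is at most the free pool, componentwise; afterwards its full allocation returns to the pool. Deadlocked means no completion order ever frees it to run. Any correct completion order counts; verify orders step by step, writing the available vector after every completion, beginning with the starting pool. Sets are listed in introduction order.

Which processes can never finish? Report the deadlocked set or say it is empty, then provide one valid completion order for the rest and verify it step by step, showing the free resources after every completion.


Deadlocked: proc-G and proc-H.
Key observation: the wall is res2: completing proc-C, proc-D, proc-F brings the pool only to (1, 9), and all the rest need more.
A valid finishing order for the others: proc-C, proc-D, proc-F. Step-by-step check:
  pool = (0, 3)
  proc-C: need (0, 1) fits (0, 3); releases (0, 2), pool now (0, 5)
  proc-D: need (0, 2) fits (0, 5); releases (0, 1), pool now (0, 6)
  proc-F: need (0, 4) fits (0, 6); releases (1, 3), pool now (1, 9)
None of the blocked processes ever fits:
  proc-G cannot run: need (2, 2) vs free (1, 9) (insufficient res2)
  proc-H cannot run: need (2, 7) vs free (1, 9) (insufficient res2)


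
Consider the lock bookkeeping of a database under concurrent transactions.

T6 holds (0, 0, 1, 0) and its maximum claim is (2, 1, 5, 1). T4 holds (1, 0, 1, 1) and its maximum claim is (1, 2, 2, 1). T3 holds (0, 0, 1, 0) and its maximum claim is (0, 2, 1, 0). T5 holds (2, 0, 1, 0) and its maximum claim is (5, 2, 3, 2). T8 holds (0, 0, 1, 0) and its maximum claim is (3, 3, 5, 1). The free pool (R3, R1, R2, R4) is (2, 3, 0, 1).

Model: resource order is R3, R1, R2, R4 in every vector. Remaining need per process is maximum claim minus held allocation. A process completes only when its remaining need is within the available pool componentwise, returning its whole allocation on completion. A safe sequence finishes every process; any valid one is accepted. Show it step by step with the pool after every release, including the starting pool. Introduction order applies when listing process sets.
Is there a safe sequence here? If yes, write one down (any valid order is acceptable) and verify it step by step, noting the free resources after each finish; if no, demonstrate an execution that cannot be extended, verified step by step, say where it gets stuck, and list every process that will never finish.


UNSAFE — no complete ordering exists.
Key observation: the pool after T3, T4, T5 is (5, 3, 3, 2); every surviving request exceeds it in R2, so progress ends there.
The run T3, T4, T5 cannot be extended any further. Step-by-step check:
  pool = (2, 3, 0, 1)
  T3: need (0, 2, 0, 0) fits (2, 3, 0, 1); releases (0, 0, 1, 0), pool now (2, 3, 1, 1)
  T4: need (0, 2, 1, 0) fits (2, 3, 1, 1); releases (1, 0, 1, 1), pool now (3, 3, 2, 2)
  T5: need (3, 2, 2, 2) fits (3, 3, 2, 2); releases (2, 0, 1, 0), pool now (5, 3, 3, 2)
  T6 cannot run: need (2, 1, 4, 1) vs free (5, 3, 3, 2) (insufficient R2)
  T8 cannot run: need (3, 3, 4, 1) vs free (5, 3, 3, 2) (insufficient R2)
Permanently blocked: T6 and T8.


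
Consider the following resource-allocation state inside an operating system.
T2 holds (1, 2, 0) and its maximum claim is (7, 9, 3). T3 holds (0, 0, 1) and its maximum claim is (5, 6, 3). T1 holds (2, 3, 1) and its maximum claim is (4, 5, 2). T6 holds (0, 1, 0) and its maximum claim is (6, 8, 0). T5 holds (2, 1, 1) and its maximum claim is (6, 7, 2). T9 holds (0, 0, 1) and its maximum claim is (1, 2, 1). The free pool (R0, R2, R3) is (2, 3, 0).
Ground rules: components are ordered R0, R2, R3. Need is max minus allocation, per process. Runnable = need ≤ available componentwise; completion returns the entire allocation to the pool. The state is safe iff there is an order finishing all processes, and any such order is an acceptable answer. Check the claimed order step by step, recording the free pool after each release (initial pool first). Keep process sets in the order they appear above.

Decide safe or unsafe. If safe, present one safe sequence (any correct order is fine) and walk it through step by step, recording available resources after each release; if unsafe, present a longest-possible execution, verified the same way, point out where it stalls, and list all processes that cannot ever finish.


SAFE. One safe sequence: T9, T1, T5, T2, T6, T3.
Key observation: T1 marks the first exact bind of the order: its need (2, 2, 1) fits the free (2, 3, 1) with zero slack on a requested resource.
Walking it through:
  pool = (2, 3, 0)
  T9: need (1, 2, 0) fits (2, 3, 0); releases (0, 0, 1), pool now (2, 3, 1)
  T1: need (2, 2, 1) fits (2, 3, 1); releases (2, 3, 1), pool now (4, 6, 2)
  T5: need (4, 6, 1) fits (4, 6, 2); releases (2, 1, 1), pool now (6, 7, 3)
  T2: need (6, 7, 3) fits (6, 7, 3); releases (1, 2, 0), pool now (7, 9, 3)
  T6: need (6, 7, 0) fits (7, 9, 3); releases (0, 1, 0), pool now (7, 10, 3)
  T3: need (5, 6, 2) fits (7, 10, 3); releases (0, 0, 1), pool now (7, 10, 4)


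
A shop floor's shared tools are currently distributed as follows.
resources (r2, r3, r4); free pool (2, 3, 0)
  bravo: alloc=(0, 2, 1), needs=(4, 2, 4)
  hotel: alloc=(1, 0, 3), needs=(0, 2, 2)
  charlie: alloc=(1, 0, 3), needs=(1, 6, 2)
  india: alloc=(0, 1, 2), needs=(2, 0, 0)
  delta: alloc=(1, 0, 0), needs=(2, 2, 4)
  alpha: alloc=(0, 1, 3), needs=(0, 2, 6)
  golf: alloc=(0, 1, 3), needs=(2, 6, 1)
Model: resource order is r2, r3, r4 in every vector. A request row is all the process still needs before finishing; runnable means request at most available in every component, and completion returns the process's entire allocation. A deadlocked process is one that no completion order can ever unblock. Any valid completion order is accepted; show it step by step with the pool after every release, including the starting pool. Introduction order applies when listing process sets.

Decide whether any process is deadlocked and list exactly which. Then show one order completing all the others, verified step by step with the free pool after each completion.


The deadlocked set is empty.
Key observation: there is always a runnable process — india first — so the state unwinds completely.
The rest can finish in the order india, hotel, delta, bravo, golf, charlie, alpha. Step-by-step check:
  pool = (2, 3, 0)
  india needs (2, 0, 0) <= (2, 3, 0) -> finishes; pool += (0, 1, 2) = (2, 4, 2)
  hotel needs (0, 2, 2) <= (2, 4, 2) -> finishes; pool += (1, 0, 3) = (3, 4, 5)
  delta needs (2, 2, 4) <= (3, 4, 5) -> finishes; pool += (1, 0, 0) = (4, 4, 5)
  bravo needs (4, 2, 4) <= (4, 4, 5) -> finishes; pool += (0, 2, 1) = (4, 6, 6)
  golf needs (2, 6, 1) <= (4, 6, 6) -> finishes; pool += (0, 1, 3) = (4, 7, 9)
  charlie needs (1, 6, 2) <= (4, 7, 9) -> finishes; pool += (1, 0, 3) = (5, 7, 12)
  alpha needs (0, 2, 6) <= (5, 7, 12) -> finishes; pool += (0, 1, 3) = (5, 8, 15)
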